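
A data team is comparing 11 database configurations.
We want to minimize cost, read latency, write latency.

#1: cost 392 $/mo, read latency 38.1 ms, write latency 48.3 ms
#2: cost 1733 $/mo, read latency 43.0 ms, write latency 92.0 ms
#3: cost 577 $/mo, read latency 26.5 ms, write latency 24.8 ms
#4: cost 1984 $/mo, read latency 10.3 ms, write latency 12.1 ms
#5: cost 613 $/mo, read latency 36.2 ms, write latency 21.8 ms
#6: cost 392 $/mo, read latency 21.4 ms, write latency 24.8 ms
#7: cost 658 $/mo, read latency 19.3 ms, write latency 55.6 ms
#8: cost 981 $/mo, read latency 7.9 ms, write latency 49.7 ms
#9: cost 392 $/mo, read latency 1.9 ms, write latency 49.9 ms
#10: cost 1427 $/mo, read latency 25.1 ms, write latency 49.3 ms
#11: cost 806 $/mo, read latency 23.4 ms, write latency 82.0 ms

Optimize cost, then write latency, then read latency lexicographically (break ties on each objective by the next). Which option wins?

#6

First minimize cost: best is 392, kept {#1, #6, #9}.
Then minimize write latency: best is 24.8, kept {#6}.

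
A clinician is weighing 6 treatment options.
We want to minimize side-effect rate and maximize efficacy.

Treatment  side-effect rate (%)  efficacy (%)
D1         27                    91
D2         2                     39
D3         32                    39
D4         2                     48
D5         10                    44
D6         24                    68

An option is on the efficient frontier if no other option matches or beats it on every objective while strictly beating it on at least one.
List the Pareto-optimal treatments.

D1, D4, D6

D1: not dominated (best efficacy).
D2: dominated by D4 (side-effect rate 2≤2, efficacy 48≥39).
D3: dominated by D1 (side-effect rate 27≤32, efficacy 91≥39).
D4: not dominated.
D5: dominated by D4 (side-effect rate 2≤10, efficacy 48≥44).
D6: not dominated.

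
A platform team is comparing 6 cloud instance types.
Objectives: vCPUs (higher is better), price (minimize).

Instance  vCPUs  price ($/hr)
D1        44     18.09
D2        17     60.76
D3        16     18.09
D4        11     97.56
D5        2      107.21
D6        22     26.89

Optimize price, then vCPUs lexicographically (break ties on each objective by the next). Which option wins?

D1

First minimize price: best is 18.09, kept {D1, D3}.
Then maximize vCPUs: best is 44, kept {D1}.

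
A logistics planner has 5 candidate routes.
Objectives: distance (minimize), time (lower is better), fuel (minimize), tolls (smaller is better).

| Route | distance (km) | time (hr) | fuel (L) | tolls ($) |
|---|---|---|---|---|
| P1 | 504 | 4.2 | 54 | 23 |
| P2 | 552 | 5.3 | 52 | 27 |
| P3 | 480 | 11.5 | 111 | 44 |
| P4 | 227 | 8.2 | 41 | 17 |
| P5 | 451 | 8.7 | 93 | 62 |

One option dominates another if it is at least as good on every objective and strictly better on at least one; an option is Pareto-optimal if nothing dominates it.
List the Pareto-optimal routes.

P1: not dominated (best time).
P2: not dominated.
P3: dominated by P4 (distance 227≤480, time 8.2≤11.5, fuel 41≤111, tolls 17≤44).
P4: not dominated (best distance).
P5: dominated by P4 (distance 227≤451, time 8.2≤8.7, fuel 41≤93, tolls 17≤62).

P1, P2, P4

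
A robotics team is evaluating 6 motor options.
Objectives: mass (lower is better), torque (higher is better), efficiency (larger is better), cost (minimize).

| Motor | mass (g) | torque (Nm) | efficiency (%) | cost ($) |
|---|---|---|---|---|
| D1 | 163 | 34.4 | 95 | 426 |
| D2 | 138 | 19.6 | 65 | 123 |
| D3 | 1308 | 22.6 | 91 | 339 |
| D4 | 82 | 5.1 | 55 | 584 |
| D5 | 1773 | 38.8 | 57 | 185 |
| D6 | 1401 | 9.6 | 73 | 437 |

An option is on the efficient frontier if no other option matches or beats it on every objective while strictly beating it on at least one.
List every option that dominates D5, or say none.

none

D1: worse on torque (34.4 vs 38.8).
D2: worse on torque (19.6 vs 38.8).
D3: worse on torque (22.6 vs 38.8).
D4: worse on torque (5.1 vs 38.8).
D6: worse on torque (9.6 vs 38.8).
No option dominates D5.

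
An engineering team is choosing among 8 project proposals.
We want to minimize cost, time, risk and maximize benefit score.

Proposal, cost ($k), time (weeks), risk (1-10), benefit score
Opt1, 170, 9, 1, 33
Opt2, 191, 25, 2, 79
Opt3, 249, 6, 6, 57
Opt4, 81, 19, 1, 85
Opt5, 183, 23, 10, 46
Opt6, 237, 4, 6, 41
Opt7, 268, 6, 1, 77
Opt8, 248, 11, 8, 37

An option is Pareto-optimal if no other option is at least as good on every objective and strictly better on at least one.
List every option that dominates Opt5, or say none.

Opt4: cost 81≤183, time 19≤23, risk 1≤10, benefit score 85≥46 — dominates Opt5.
Others (Opt1, Opt2, Opt3, Opt6, Opt7, Opt8) are each worse than Opt5 on at least one objective.

Opt4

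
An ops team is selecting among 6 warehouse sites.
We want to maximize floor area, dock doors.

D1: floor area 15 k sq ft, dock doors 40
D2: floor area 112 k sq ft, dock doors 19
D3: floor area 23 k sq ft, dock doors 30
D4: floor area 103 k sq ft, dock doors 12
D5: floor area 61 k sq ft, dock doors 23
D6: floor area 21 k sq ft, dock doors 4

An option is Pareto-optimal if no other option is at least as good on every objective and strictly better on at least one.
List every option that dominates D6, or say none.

D2, D3, D4, D5

D2: floor area 112≥21, dock doors 19≥4 — dominates D6.
D3: floor area 23≥21, dock doors 30≥4 — dominates D6.
D4: floor area 103≥21, dock doors 12≥4 — dominates D6.
D5: floor area 61≥21, dock doors 23≥4 — dominates D6.
Others (D1) are each worse than D6 on at least one objective.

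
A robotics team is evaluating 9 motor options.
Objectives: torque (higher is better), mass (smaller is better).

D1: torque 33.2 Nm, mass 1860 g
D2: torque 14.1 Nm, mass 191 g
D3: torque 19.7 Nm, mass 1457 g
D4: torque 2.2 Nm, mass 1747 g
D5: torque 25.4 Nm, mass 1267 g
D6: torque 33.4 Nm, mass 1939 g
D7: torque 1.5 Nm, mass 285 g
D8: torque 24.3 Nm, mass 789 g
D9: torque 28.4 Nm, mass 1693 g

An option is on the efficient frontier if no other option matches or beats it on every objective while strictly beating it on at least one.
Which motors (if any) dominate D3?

D5, D8

D5: torque 25.4≥19.7, mass 1267≤1457 — dominates D3.
D8: torque 24.3≥19.7, mass 789≤1457 — dominates D3.
Others (D1, D2, D4, D6, D7, D9) are each worse than D3 on at least one objective.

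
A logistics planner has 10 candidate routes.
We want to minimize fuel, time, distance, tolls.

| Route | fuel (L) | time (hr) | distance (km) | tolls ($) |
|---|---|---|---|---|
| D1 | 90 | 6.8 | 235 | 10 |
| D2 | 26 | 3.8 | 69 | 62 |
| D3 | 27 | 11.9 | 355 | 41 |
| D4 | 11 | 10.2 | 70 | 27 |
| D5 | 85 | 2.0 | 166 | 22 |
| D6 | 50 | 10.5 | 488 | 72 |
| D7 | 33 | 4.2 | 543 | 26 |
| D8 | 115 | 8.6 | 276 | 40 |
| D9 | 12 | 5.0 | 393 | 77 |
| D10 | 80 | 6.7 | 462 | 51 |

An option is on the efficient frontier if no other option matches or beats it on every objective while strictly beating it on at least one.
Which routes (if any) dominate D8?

D1: fuel 90≤115, time 6.8≤8.6, distance 235≤276, tolls 10≤40 — dominates D8.
D5: fuel 85≤115, time 2.0≤8.6, distance 166≤276, tolls 22≤40 — dominates D8.
Others (D2, D3, D4, D6, D7, D9, D10) are each worse than D8 on at least one objective.

D1, D5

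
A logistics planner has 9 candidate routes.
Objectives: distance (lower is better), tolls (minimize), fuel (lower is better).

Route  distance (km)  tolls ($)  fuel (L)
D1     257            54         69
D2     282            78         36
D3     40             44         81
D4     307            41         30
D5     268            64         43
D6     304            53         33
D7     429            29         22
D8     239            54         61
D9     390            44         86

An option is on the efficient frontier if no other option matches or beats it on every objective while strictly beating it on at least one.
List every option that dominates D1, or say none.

D8: distance 239≤257, tolls 54≤54, fuel 61≤69 — dominates D1.
Others (D2, D3, D4, D5, D6, D7, D9) are each worse than D1 on at least one objective.

D8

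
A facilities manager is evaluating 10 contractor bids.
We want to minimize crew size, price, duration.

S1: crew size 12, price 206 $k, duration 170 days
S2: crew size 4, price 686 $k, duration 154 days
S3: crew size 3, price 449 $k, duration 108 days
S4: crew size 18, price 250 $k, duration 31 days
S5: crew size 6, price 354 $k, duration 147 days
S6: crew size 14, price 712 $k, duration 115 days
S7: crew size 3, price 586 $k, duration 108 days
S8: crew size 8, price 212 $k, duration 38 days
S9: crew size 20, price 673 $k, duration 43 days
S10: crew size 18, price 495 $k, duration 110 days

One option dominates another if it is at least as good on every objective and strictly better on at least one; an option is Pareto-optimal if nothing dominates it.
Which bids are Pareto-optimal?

S1: not dominated (best price).
S2: dominated by S3 (crew size 3≤4, price 449≤686, duration 108≤154).
S3: not dominated.
S4: not dominated (best duration).
S5: not dominated.
S6: dominated by S3 (crew size 3≤14, price 449≤712, duration 108≤115).
S7: dominated by S3 (crew size 3≤3, price 449≤586, duration 108≤108).
S8: not dominated.
S9: dominated by S4 (crew size 18≤20, price 250≤673, duration 31≤43).
S10: dominated by S3 (crew size 3≤18, price 449≤495, duration 108≤110).

S1, S3, S4, S5, S8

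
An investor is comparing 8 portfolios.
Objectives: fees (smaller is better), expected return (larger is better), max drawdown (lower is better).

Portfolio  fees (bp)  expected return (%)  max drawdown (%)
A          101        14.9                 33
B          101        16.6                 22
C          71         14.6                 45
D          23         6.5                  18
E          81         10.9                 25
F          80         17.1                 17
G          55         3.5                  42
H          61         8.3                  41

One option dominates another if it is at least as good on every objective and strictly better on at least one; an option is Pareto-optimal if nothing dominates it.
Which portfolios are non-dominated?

A: dominated by B (fees 101≤101, expected return 16.6≥14.9, max drawdown 22≤33).
B: dominated by F (fees 80≤101, expected return 17.1≥16.6, max drawdown 17≤22).
C: not dominated.
D: not dominated (best fees).
E: dominated by F (fees 80≤81, expected return 17.1≥10.9, max drawdown 17≤25).
F: not dominated (best expected return).
G: dominated by D (fees 23≤55, expected return 6.5≥3.5, max drawdown 18≤42).
H: not dominated.

C, D, F, H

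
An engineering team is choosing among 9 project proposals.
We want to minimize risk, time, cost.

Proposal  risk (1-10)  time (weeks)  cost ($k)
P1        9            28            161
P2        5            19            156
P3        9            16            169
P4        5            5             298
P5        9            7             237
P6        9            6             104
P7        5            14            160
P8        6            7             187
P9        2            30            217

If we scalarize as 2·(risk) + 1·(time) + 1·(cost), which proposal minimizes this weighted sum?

P6

P1: 2·9 + 1·28 + 1·161 = 207
P2: 2·5 + 1·19 + 1·156 = 185
P3: 2·9 + 1·16 + 1·169 = 203
P4: 2·5 + 1·5 + 1·298 = 313
P5: 2·9 + 1·7 + 1·237 = 262
P6: 2·9 + 1·6 + 1·104 = 128
P7: 2·5 + 1·14 + 1·160 = 184
P8: 2·6 + 1·7 + 1·187 = 206
P9: 2·2 + 1·30 + 1·217 = 251
Lowest: P6 at 128.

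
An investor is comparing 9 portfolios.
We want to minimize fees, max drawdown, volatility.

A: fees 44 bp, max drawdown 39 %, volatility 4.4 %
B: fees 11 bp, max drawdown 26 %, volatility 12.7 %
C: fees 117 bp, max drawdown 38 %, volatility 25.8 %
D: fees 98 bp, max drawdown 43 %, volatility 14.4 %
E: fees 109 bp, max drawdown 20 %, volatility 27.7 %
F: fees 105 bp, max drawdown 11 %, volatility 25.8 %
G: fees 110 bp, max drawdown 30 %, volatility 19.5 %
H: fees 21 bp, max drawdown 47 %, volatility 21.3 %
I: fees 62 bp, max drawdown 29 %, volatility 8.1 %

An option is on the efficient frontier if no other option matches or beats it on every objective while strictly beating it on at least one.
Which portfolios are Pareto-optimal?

A: not dominated (best volatility).
B: not dominated (best fees).
C: dominated by B (fees 11≤117, max drawdown 26≤38, volatility 12.7≤25.8).
D: dominated by A (fees 44≤98, max drawdown 39≤43, volatility 4.4≤14.4).
E: dominated by F (fees 105≤109, max drawdown 11≤20, volatility 25.8≤27.7).
F: not dominated (best max drawdown).
G: dominated by B (fees 11≤110, max drawdown 26≤30, volatility 12.7≤19.5).
H: dominated by B (fees 11≤21, max drawdown 26≤47, volatility 12.7≤21.3).
I: not dominated.

A, B, F, I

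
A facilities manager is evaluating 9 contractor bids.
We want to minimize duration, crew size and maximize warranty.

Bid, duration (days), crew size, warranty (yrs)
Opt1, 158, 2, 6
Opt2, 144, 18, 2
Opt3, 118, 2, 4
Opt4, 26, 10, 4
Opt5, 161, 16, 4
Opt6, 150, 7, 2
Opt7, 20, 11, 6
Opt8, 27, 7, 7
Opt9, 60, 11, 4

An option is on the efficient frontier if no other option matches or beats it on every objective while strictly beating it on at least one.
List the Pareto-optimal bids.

Opt1: not dominated.
Opt2: dominated by Opt3 (duration 118≤144, crew size 2≤18, warranty 4≥2).
Opt3: not dominated.
Opt4: not dominated.
Opt5: dominated by Opt1 (duration 158≤161, crew size 2≤16, warranty 6≥4).
Opt6: dominated by Opt3 (duration 118≤150, crew size 2≤7, warranty 4≥2).
Opt7: not dominated (best duration).
Opt8: not dominated (best warranty).
Opt9: dominated by Opt4 (duration 26≤60, crew size 10≤11, warranty 4≥4).

Opt1, Opt3, Opt4, Opt7, Opt8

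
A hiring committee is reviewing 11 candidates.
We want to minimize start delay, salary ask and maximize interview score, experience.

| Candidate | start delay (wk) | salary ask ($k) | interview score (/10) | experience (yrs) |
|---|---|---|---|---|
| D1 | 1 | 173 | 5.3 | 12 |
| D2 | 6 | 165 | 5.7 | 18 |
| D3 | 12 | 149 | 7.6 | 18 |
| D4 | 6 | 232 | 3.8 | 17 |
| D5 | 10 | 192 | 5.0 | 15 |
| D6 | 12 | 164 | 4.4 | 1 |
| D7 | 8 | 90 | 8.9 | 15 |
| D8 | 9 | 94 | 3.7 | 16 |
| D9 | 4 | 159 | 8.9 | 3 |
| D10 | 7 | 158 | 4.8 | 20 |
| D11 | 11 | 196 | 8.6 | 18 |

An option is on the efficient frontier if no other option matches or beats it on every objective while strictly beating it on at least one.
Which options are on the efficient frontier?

D1: not dominated (best start delay).
D2: not dominated.
D3: not dominated.
D4: dominated by D2 (start delay 6≤6, salary ask 165≤232, interview score 5.7≥3.8, experience 18≥17).
D5: dominated by D2 (start delay 6≤10, salary ask 165≤192, interview score 5.7≥5.0, experience 18≥15).
D6: dominated by D3 (start delay 12≤12, salary ask 149≤164, interview score 7.6≥4.4, experience 18≥1).
D7: not dominated (best salary ask).
D8: not dominated.
D9: not dominated.
D10: not dominated (best experience).
D11: not dominated.

D1, D2, D3, D7, D8, D9, D10, D11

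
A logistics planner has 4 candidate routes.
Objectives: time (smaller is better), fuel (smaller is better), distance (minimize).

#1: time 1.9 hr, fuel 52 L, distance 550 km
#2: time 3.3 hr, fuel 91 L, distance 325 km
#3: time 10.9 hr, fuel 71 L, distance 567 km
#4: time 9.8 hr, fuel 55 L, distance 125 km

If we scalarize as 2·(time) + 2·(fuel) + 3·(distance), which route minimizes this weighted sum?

#4

#1: 2·1.9 + 2·52 + 3·550 = 1757.8
#2: 2·3.3 + 2·91 + 3·325 = 1163.6
#3: 2·10.9 + 2·71 + 3·567 = 1864.8
#4: 2·9.8 + 2·55 + 3·125 = 504.6
Lowest: #4 at 504.6.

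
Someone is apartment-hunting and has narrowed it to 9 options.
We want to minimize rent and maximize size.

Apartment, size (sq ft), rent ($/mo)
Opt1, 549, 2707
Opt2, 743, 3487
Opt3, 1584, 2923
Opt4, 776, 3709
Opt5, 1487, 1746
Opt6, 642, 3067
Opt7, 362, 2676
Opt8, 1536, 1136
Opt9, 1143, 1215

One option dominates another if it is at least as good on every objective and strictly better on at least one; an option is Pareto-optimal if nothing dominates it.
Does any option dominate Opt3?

No

Opt1: worse on size (549 vs 1584).
Opt2: worse on size (743 vs 1584).
Opt4: worse on size (776 vs 1584).
Opt5: worse on size (1487 vs 1584).
Opt6: worse on size (642 vs 1584).
Opt7: worse on size (362 vs 1584).
Opt8: worse on size (1536 vs 1584).
Opt9: worse on size (1143 vs 1584).
No option is at least as good as Opt3 on every objective and strictly better on one.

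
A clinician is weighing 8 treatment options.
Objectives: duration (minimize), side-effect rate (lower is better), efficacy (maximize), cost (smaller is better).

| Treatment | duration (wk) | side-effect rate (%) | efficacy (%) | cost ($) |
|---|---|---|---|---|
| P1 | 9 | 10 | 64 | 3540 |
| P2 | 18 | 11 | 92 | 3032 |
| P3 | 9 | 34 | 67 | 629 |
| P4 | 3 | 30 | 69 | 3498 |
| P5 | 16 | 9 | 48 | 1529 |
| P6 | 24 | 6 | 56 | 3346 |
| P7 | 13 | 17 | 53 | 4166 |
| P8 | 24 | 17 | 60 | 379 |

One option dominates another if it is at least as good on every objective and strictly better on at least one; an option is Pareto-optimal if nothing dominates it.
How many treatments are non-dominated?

7

P1: not dominated.
P2: not dominated (best efficacy).
P3: not dominated.
P4: not dominated (best duration).
P5: not dominated.
P6: not dominated (best side-effect rate).
P7: dominated by P1 (duration 9≤13, side-effect rate 10≤17, efficacy 64≥53, cost 3540≤4166).
P8: not dominated (best cost).
Pareto-optimal: P1, P2, P3, P4, P5, P6, P8 → 7.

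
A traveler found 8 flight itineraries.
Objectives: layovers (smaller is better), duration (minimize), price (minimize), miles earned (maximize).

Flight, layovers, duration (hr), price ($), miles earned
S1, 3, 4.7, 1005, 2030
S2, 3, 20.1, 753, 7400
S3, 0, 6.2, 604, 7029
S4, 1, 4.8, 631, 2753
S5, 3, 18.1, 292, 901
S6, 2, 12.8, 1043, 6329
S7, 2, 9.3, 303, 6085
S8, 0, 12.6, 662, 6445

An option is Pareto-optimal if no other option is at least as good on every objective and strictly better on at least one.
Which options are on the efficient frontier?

S1, S2, S3, S4, S5, S7

S1: not dominated (best duration).
S2: not dominated (best miles earned).
S3: not dominated.
S4: not dominated.
S5: not dominated (best price).
S6: dominated by S3 (layovers 0≤2, duration 6.2≤12.8, price 604≤1043, miles earned 7029≥6329).
S7: not dominated.
S8: dominated by S3 (layovers 0≤0, duration 6.2≤12.6, price 604≤662, miles earned 7029≥6445).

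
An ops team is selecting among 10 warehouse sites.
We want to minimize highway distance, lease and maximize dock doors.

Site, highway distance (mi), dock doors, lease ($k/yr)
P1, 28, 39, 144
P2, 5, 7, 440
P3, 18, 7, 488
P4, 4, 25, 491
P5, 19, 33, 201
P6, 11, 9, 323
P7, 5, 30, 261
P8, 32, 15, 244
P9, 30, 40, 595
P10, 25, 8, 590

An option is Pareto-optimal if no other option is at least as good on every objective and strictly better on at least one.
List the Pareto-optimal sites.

P1, P4, P5, P7, P9

P1: not dominated (best lease).
P2: dominated by P7 (highway distance 5≤5, dock doors 30≥7, lease 261≤440).
P3: dominated by P2 (highway distance 5≤18, dock doors 7≥7, lease 440≤488).
P4: not dominated (best highway distance).
P5: not dominated.
P6: dominated by P7 (highway distance 5≤11, dock doors 30≥9, lease 261≤323).
P7: not dominated.
P8: dominated by P1 (highway distance 28≤32, dock doors 39≥15, lease 144≤244).
P9: not dominated (best dock doors).
P10: dominated by P4 (highway distance 4≤25, dock doors 25≥8, lease 491≤590).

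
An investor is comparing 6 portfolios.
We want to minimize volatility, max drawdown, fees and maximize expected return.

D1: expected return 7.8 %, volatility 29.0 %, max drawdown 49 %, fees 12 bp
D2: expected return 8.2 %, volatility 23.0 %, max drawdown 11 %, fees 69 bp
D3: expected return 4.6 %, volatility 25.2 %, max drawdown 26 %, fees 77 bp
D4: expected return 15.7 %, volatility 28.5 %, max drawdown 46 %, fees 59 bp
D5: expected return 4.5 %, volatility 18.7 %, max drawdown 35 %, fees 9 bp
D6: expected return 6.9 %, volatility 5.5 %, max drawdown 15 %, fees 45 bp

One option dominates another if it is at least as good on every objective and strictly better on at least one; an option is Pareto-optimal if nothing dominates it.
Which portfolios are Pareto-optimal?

D1: not dominated.
D2: not dominated (best max drawdown).
D3: dominated by D2 (expected return 8.2≥4.6, volatility 23.0≤25.2, max drawdown 11≤26, fees 69≤77).
D4: not dominated (best expected return).
D5: not dominated (best fees).
D6: not dominated (best volatility).

D1, D2, D4, D5, D6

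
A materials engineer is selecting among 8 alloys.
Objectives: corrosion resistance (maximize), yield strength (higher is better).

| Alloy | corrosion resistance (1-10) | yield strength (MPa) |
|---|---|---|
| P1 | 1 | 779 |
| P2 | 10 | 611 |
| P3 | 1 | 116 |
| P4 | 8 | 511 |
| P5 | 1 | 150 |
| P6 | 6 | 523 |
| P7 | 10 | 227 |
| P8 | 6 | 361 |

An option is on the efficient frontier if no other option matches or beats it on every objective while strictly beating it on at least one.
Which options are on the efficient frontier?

P1: not dominated (best yield strength).
P2: not dominated.
P3: dominated by P1 (corrosion resistance 1≥1, yield strength 779≥116).
P4: dominated by P2 (corrosion resistance 10≥8, yield strength 611≥511).
P5: dominated by P1 (corrosion resistance 1≥1, yield strength 779≥150).
P6: dominated by P2 (corrosion resistance 10≥6, yield strength 611≥523).
P7: dominated by P2 (corrosion resistance 10≥10, yield strength 611≥227).
P8: dominated by P2 (corrosion resistance 10≥6, yield strength 611≥361).

P1, P2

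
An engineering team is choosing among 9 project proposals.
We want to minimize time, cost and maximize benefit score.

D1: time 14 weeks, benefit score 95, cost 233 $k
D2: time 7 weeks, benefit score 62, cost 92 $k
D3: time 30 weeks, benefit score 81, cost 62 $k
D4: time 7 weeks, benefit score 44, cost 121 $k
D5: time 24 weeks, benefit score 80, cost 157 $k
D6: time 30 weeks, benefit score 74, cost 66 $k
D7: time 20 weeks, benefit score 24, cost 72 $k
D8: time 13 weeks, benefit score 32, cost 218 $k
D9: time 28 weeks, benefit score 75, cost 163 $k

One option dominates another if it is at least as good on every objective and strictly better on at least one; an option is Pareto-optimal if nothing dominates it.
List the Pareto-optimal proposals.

D1, D2, D3, D5, D7

D1: not dominated (best benefit score).
D2: not dominated.
D3: not dominated (best cost).
D4: dominated by D2 (time 7≤7, benefit score 62≥44, cost 92≤121).
D5: not dominated.
D6: dominated by D3 (time 30≤30, benefit score 81≥74, cost 62≤66).
D7: not dominated.
D8: dominated by D2 (time 7≤13, benefit score 62≥32, cost 92≤218).
D9: dominated by D5 (time 24≤28, benefit score 80≥75, cost 157≤163).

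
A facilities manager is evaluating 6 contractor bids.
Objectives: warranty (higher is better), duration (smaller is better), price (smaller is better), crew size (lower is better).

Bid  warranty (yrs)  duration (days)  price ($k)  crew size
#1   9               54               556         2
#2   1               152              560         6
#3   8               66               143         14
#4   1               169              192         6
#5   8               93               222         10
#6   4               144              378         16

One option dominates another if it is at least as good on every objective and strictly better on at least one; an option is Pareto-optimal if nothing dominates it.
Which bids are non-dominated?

#1, #3, #4, #5

#1: not dominated (best warranty).
#2: dominated by #1 (warranty 9≥1, duration 54≤152, price 556≤560, crew size 2≤6).
#3: not dominated (best price).
#4: not dominated.
#5: not dominated.
#6: dominated by #3 (warranty 8≥4, duration 66≤144, price 143≤378, crew size 14≤16).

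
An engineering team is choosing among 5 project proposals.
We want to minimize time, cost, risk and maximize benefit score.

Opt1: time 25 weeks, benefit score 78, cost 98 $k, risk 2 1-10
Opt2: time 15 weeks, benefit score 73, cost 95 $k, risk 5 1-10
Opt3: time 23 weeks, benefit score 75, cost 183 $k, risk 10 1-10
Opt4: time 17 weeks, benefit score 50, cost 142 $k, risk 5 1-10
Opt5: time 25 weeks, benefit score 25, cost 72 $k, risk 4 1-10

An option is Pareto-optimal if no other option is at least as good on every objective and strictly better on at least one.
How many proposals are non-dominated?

4

Opt1: not dominated (best benefit score).
Opt2: not dominated (best time).
Opt3: not dominated.
Opt4: dominated by Opt2 (time 15≤17, benefit score 73≥50, cost 95≤142, risk 5≤5).
Opt5: not dominated (best cost).
Pareto-optimal: Opt1, Opt2, Opt3, Opt5 → 4.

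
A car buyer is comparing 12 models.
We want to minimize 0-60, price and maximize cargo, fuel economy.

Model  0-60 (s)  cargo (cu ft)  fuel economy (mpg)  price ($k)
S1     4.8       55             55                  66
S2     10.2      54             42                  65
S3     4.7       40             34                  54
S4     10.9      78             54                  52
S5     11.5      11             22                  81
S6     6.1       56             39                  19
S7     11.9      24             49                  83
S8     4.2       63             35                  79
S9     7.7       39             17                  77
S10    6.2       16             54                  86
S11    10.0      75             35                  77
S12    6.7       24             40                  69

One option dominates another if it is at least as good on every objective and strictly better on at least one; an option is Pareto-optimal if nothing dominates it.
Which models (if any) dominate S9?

S1, S3, S6

S1: 0-60 4.8≤7.7, cargo 55≥39, fuel economy 55≥17, price 66≤77 — dominates S9.
S3: 0-60 4.7≤7.7, cargo 40≥39, fuel economy 34≥17, price 54≤77 — dominates S9.
S6: 0-60 6.1≤7.7, cargo 56≥39, fuel economy 39≥17, price 19≤77 — dominates S9.
Others (S2, S4, S5, S7, S8, S10, S11, S12) are each worse than S9 on at least one objective.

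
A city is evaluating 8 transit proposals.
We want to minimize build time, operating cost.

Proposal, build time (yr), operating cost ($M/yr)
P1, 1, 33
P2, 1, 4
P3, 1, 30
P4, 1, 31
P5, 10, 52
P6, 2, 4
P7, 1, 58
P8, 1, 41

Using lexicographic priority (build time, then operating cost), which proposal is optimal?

First minimize build time: best is 1, kept {P1, P2, P3, P4, P7, P8}.
Then minimize operating cost: best is 4, kept {P2}.

P2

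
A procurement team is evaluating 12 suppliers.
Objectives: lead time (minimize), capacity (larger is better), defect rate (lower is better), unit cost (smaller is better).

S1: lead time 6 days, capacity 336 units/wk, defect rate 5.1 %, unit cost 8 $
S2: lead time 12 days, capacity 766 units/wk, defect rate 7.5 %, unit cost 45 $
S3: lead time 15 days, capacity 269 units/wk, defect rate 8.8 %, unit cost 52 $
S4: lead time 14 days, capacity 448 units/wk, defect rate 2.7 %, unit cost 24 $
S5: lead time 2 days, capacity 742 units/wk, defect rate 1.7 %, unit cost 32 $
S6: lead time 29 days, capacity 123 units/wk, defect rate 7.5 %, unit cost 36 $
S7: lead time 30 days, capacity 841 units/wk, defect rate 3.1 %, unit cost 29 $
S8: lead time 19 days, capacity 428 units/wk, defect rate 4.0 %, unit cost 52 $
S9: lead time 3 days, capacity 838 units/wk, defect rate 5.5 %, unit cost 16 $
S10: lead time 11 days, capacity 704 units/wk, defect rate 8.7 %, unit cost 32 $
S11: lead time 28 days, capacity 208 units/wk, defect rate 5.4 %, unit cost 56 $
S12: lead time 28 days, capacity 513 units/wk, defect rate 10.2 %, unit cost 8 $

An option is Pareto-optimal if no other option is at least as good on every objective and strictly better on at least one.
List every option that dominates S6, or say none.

S1: lead time 6≤29, capacity 336≥123, defect rate 5.1≤7.5, unit cost 8≤36 — dominates S6.
S4: lead time 14≤29, capacity 448≥123, defect rate 2.7≤7.5, unit cost 24≤36 — dominates S6.
S5: lead time 2≤29, capacity 742≥123, defect rate 1.7≤7.5, unit cost 32≤36 — dominates S6.
S9: lead time 3≤29, capacity 838≥123, defect rate 5.5≤7.5, unit cost 16≤36 — dominates S6.
Others (S2, S3, S7, S8, S10, S11, S12) are each worse than S6 on at least one objective.

S1, S4, S5, S9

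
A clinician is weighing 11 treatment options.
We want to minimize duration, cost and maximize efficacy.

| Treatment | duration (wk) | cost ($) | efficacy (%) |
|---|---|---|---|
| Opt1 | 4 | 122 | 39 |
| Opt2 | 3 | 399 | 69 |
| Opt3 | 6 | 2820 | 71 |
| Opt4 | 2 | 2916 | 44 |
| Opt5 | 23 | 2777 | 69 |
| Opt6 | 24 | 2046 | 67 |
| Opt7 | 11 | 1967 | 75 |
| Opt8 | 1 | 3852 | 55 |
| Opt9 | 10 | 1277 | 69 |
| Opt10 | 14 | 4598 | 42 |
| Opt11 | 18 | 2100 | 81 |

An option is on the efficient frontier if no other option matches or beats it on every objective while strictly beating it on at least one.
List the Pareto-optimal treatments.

Opt1: not dominated (best cost).
Opt2: not dominated.
Opt3: not dominated.
Opt4: not dominated.
Opt5: dominated by Opt2 (duration 3≤23, cost 399≤2777, efficacy 69≥69).
Opt6: dominated by Opt2 (duration 3≤24, cost 399≤2046, efficacy 69≥67).
Opt7: not dominated.
Opt8: not dominated (best duration).
Opt9: dominated by Opt2 (duration 3≤10, cost 399≤1277, efficacy 69≥69).
Opt10: dominated by Opt2 (duration 3≤14, cost 399≤4598, efficacy 69≥42).
Opt11: not dominated (best efficacy).

Opt1, Opt2, Opt3, Opt4, Opt7, Opt8, Opt11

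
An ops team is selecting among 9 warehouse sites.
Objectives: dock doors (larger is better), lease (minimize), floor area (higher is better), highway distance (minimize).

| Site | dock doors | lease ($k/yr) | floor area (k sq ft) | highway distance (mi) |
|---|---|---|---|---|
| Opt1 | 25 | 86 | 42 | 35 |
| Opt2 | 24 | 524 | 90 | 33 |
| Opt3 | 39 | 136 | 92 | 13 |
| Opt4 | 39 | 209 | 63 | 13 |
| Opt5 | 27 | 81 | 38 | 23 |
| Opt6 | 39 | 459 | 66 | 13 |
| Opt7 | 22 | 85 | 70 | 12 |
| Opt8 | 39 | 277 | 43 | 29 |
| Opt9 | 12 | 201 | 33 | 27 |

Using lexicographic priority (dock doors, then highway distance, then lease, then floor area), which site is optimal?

First maximize dock doors: best is 39, kept {Opt3, Opt4, Opt6, Opt8}.
Then minimize highway distance: best is 13, kept {Opt3, Opt4, Opt6}.
Then minimize lease: best is 136, kept {Opt3}.

Opt3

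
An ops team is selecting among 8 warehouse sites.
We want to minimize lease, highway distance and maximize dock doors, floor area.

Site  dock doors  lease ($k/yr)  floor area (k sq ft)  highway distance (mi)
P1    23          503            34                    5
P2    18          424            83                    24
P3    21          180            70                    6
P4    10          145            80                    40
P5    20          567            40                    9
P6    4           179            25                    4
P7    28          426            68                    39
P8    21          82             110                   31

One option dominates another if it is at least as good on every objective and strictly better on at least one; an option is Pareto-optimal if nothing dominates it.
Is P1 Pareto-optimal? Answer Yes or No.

P2: worse on dock doors (18 vs 23).
P3: worse on dock doors (21 vs 23).
P4: worse on dock doors (10 vs 23).
P5: worse on dock doors (20 vs 23).
P6: worse on dock doors (4 vs 23).
P7: worse on highway distance (39 vs 5).
P8: worse on dock doors (21 vs 23).
No option is at least as good as P1 on every objective and strictly better on one.

Yes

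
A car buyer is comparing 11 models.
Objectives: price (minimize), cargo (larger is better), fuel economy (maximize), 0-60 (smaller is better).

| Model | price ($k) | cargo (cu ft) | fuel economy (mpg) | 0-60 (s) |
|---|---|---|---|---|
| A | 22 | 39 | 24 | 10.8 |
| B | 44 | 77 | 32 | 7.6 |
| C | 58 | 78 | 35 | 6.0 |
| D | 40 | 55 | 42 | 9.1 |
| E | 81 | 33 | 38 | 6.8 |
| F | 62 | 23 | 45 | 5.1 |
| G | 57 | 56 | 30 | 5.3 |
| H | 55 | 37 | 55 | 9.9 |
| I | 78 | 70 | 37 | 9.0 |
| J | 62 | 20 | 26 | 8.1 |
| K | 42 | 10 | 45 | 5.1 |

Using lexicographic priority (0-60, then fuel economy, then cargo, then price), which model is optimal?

First minimize 0-60: best is 5.1, kept {F, K}.
Then maximize fuel economy: best is 45, kept {F, K}.
Then maximize cargo: best is 23, kept {F}.

F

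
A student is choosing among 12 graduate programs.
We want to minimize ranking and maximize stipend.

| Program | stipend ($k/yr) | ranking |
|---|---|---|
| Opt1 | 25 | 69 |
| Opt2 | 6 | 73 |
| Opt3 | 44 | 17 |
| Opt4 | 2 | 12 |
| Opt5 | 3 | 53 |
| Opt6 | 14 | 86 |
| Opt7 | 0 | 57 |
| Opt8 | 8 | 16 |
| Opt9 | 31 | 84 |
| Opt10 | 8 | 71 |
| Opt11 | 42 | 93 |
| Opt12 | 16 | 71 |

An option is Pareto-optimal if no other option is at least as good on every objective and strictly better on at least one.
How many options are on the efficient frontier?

Opt1: dominated by Opt3 (stipend 44≥25, ranking 17≤69).
Opt2: dominated by Opt1 (stipend 25≥6, ranking 69≤73).
Opt3: not dominated (best stipend).
Opt4: not dominated (best ranking).
Opt5: dominated by Opt3 (stipend 44≥3, ranking 17≤53).
Opt6: dominated by Opt1 (stipend 25≥14, ranking 69≤86).
Opt7: dominated by Opt3 (stipend 44≥0, ranking 17≤57).
Opt8: not dominated.
Opt9: dominated by Opt3 (stipend 44≥31, ranking 17≤84).
Opt10: dominated by Opt1 (stipend 25≥8, ranking 69≤71).
Opt11: dominated by Opt3 (stipend 44≥42, ranking 17≤93).
Opt12: dominated by Opt1 (stipend 25≥16, ranking 69≤71).
Pareto-optimal: Opt3, Opt4, Opt8 → 3.

3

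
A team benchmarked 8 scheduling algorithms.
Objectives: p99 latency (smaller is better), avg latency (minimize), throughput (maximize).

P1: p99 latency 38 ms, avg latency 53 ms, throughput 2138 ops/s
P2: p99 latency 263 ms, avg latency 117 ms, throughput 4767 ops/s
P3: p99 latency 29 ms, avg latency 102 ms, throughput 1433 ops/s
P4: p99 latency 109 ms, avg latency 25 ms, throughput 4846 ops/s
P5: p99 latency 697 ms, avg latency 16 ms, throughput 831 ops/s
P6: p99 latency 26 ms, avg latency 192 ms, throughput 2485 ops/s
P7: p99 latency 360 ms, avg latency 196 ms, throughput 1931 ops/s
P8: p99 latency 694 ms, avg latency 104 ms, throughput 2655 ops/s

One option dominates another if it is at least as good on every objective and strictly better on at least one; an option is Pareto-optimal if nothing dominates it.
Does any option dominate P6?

P1: worse on p99 latency (38 vs 26).
P2: worse on p99 latency (263 vs 26).
P3: worse on p99 latency (29 vs 26).
P4: worse on p99 latency (109 vs 26).
P5: worse on p99 latency (697 vs 26).
P7: worse on p99 latency (360 vs 26).
P8: worse on p99 latency (694 vs 26).
No option is at least as good as P6 on every objective and strictly better on one.

No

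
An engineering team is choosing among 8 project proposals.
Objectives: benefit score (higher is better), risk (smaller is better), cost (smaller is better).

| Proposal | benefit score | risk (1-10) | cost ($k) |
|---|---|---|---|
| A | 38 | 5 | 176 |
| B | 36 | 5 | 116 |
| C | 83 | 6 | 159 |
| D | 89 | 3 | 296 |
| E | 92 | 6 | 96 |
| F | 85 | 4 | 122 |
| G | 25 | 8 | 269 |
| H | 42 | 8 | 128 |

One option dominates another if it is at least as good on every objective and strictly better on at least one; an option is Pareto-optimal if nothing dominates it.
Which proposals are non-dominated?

B, D, E, F

A: dominated by F (benefit score 85≥38, risk 4≤5, cost 122≤176).
B: not dominated.
C: dominated by E (benefit score 92≥83, risk 6≤6, cost 96≤159).
D: not dominated (best risk).
E: not dominated (best benefit score).
F: not dominated.
G: dominated by A (benefit score 38≥25, risk 5≤8, cost 176≤269).
H: dominated by E (benefit score 92≥42, risk 6≤8, cost 96≤128).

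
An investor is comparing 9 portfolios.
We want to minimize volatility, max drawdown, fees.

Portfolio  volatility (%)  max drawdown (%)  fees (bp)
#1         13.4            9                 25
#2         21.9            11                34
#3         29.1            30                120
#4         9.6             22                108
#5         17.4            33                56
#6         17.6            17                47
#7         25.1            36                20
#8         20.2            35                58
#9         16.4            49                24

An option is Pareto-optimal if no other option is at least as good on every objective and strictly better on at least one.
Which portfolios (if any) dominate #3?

#1, #2, #4, #6

#1: volatility 13.4≤29.1, max drawdown 9≤30, fees 25≤120 — dominates #3.
#2: volatility 21.9≤29.1, max drawdown 11≤30, fees 34≤120 — dominates #3.
#4: volatility 9.6≤29.1, max drawdown 22≤30, fees 108≤120 — dominates #3.
#6: volatility 17.6≤29.1, max drawdown 17≤30, fees 47≤120 — dominates #3.
Others (#5, #7, #8, #9) are each worse than #3 on at least one objective.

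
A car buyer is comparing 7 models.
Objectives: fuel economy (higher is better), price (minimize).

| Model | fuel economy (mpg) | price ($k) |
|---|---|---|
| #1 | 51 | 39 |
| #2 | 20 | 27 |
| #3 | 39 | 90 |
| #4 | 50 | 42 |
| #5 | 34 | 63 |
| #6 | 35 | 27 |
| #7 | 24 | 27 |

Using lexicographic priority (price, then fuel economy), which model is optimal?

#6

First minimize price: best is 27, kept {#2, #6, #7}.
Then maximize fuel economy: best is 35, kept {#6}.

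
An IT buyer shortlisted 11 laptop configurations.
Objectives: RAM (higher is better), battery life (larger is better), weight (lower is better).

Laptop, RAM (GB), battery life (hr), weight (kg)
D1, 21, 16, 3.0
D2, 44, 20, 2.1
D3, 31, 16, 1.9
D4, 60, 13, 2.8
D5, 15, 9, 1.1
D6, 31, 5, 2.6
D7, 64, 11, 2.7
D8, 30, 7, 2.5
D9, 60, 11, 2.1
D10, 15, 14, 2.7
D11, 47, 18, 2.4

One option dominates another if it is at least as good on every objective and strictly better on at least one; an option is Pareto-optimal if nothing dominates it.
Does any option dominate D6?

D2 vs D6: RAM 44≥31, battery life 20≥5, weight 2.1≤2.6 — D2 is at least as good on every objective and strictly better on at least one, so D2 dominates D6.

Yes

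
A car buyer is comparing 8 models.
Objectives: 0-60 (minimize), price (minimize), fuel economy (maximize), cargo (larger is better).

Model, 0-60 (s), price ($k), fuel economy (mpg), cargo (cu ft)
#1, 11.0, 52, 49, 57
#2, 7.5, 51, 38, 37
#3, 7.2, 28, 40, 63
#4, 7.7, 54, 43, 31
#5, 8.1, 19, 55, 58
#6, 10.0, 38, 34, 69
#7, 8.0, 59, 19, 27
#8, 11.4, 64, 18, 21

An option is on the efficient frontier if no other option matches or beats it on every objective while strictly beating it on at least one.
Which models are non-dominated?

#1: dominated by #5 (0-60 8.1≤11.0, price 19≤52, fuel economy 55≥49, cargo 58≥57).
#2: dominated by #3 (0-60 7.2≤7.5, price 28≤51, fuel economy 40≥38, cargo 63≥37).
#3: not dominated (best 0-60).
#4: not dominated.
#5: not dominated (best price).
#6: not dominated (best cargo).
#7: dominated by #2 (0-60 7.5≤8.0, price 51≤59, fuel economy 38≥19, cargo 37≥27).
#8: dominated by #1 (0-60 11.0≤11.4, price 52≤64, fuel economy 49≥18, cargo 57≥21).

#3, #4, #5, #6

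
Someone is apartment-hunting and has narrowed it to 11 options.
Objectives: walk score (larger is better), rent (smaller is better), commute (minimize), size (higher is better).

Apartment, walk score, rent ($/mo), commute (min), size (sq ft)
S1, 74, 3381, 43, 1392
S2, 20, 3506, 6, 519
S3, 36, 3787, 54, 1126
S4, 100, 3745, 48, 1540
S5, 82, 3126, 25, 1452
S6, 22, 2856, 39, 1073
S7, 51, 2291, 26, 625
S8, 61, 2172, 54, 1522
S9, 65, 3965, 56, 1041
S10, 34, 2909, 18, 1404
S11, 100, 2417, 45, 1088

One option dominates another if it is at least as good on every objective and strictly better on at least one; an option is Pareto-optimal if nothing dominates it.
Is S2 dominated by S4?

No

S4 vs S2: S4 is worse on rent (3745 vs 3506), so it does not dominate S2.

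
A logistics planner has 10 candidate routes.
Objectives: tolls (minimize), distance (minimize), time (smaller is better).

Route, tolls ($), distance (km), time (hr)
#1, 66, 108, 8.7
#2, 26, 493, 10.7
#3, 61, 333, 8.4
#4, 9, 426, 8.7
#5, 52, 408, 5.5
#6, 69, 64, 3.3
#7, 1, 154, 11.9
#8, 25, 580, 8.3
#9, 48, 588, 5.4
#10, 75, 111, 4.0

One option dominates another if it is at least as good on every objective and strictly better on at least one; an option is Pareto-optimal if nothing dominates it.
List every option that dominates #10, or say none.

#6

#6: tolls 69≤75, distance 64≤111, time 3.3≤4.0 — dominates #10.
Others (#1, #2, #3, #4, #5, #7, #8, #9) are each worse than #10 on at least one objective.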